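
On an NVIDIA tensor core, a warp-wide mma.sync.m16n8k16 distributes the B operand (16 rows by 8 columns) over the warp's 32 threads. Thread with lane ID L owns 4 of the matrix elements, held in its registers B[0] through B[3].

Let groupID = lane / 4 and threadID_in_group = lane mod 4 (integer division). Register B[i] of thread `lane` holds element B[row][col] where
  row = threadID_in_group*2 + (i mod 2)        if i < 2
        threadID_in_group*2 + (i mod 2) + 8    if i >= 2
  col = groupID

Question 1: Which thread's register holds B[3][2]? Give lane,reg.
c=2->g=2  r=3->rb=0,t=1,b0=1
L=2*4+1=9  i=0*2+1=1

9,1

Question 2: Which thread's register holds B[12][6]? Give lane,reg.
26,2

c=6⇒gr=6  r=12⇒Rb=1,th=2,odd=0
L=6*4+2=26  i=1*2+0=2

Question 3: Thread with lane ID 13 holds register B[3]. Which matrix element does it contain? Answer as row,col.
11,3

13: gid=3,tid=1
[3] (1*2+1+8,3) = (11,3)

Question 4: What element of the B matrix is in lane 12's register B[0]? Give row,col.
0,3

L=12->g=12>>2=3, t=12&3=0
[0]->row 0·2+0+0=0  col g=3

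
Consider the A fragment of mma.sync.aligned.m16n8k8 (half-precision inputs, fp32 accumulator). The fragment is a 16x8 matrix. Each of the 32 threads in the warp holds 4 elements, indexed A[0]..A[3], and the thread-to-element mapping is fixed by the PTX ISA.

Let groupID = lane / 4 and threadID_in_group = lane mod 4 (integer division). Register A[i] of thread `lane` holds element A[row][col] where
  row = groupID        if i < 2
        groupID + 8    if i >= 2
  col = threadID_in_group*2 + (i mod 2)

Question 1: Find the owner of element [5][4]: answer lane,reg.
r=5→G=5,rhi=0  c=4→T=2,p=0
L=5*4+2=22  i=0*2+0=0

22,0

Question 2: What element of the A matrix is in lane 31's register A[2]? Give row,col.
15,6

lane 31->31/4=7, 31 mod 4=3
i=2  r:7+8->15  c:2·3+0->6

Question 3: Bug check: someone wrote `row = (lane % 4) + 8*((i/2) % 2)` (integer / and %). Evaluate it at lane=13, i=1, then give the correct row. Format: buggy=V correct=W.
buggy=1 correct=3

`(lane % 4) + 8*((i/2) % 2)`[13,1]->1
13: gid=3,tid=1
[1] (3+0,1*2+1) = (3,3)
row: 1 vs 3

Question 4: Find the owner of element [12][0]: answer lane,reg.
r=12->g=4,rb=1  c=0->t=0,b0=0
L=4*4+0=16  i=1*2+0=2

16,2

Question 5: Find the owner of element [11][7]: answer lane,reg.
r=11⇒gr=3,Rb=1  c=7⇒th=3,odd=1
L=3*4+3=15  i=1*2+1=3

15,3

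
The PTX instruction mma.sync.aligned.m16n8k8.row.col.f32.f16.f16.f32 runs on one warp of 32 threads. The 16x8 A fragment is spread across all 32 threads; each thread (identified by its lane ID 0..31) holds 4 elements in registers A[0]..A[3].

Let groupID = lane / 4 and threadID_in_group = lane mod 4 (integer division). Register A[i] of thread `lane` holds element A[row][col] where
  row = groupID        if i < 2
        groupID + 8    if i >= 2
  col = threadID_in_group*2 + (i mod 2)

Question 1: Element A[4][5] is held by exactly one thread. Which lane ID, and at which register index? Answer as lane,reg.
r=4->g=4,rb=0  c=5->t=2,b0=1
L=4*4+2=18  i=0*2+1=1

18,1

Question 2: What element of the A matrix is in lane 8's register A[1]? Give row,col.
L=8->g=8>>2=2, t=8&3=0
[1]->row 2+0=2  col 0·2+1=1

2,1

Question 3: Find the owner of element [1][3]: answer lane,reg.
r=1→G=1,rhi=0  c=3→T=1,p=1
L=1*4+1=5  i=0*2+1=1

5,1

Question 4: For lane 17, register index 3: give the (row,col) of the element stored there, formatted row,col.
12,3

17: grp=4,tig=1
[3] (4+8,1*2+1) = (12,3)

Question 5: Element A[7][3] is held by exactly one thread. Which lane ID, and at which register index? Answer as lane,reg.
29,1

r=7->g=7,rb=0  c=3->t=1,b0=1
L=7*4+1=29  i=0*2+1=1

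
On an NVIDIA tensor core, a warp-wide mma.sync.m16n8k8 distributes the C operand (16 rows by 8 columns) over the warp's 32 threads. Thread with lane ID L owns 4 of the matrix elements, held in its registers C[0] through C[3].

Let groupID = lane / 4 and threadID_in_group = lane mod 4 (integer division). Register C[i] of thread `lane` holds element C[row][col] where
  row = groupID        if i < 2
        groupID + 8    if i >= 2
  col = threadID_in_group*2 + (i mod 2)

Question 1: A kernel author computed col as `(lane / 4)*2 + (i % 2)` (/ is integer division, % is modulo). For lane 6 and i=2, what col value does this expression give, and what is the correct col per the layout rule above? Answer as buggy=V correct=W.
buggy=2 correct=4

`(lane / 4)*2 + (i % 2)`[6,2]→2
L=6→G=6>>2=1, T=6&3=2
[2]→row 1+8=9  col 2·2+0=4
col: 2 vs 4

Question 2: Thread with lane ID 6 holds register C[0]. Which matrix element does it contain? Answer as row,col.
1,4

L=6->g=6>>2=1, t=6&3=2
[0]->row 1+0=1  col 2·2+0=4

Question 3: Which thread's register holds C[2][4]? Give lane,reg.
r=2⇒gr=2,Rb=0  c=4⇒th=2,odd=0
L=2*4+2=10  i=0*2+0=0

10,0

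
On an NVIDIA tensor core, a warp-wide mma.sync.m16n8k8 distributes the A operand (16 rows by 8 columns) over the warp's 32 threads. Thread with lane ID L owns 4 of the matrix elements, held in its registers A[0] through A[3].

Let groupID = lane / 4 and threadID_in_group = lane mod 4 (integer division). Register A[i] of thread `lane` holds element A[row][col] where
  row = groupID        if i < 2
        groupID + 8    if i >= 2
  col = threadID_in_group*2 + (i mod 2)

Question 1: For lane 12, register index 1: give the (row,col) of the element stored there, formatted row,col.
3,1

lane 12: gr=3 (12/4), th=0 (12%4)
i=1: r=3+0=3, c=0*2+1=1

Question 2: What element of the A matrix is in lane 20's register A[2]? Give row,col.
20: g=5,t=0
[2] (5+8,0*2+0) = (13,0)

13,0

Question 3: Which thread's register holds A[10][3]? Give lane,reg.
9,3

r=10->g=2,rb=1  c=3->t=1,b0=1
L=2*4+1=9  i=1*2+1=3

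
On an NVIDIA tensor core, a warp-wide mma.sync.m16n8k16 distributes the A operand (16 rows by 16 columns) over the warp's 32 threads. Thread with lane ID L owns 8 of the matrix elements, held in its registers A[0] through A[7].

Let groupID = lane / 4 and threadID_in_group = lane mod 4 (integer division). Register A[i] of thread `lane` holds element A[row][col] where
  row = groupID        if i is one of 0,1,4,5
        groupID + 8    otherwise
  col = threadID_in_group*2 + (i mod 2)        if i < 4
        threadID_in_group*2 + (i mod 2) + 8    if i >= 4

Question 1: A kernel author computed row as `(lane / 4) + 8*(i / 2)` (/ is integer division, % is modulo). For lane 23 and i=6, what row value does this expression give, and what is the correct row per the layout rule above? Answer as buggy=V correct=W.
`(lane / 4) + 8*(i / 2)`[23,6]⇒29
lane 23⇒23/4=5, 23 mod 4=3
i=6  r:5+8⇒13  c:2·3+0+8⇒14
row: 29 vs 13

buggy=29 correct=13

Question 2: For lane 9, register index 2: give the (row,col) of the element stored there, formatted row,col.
10,2

lane 9: G=2 (9/4), T=1 (9%4)
i=2: r=2+8=10, c=1*2+0+0=2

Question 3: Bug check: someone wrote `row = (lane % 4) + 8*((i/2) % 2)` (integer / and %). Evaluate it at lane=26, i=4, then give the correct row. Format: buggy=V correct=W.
`(lane % 4) + 8*((i/2) % 2)`[26,4]=>2
L=26=>grp=26>>2=6, tig=26&3=2
[4]=>row 6+0=6  col 2·2+0+8=12
row: 2 vs 6

buggy=2 correct=6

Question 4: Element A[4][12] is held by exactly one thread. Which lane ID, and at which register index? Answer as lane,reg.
r=4⇒gr=4,Rb=0  c=12⇒Cb=1,th=2,odd=0
L=4*4+2=18  i=1*4+0*2+0=4

18,4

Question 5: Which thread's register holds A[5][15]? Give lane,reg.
23,5

r=5⇒gr=5,Rb=0  c=15⇒Cb=1,th=3,odd=1
L=5*4+3=23  i=1*4+0*2+1=5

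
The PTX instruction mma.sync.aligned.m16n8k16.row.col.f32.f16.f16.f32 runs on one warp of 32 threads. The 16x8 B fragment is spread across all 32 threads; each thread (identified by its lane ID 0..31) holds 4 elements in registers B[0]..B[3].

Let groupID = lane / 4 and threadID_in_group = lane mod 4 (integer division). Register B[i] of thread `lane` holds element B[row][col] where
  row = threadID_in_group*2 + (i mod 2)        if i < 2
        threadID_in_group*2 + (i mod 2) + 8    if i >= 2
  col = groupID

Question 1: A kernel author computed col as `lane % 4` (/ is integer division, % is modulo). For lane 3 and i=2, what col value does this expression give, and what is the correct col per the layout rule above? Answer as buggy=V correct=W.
buggy=3 correct=0

`lane % 4`[3,2]⇒3
lane 3: gr=0 (3/4), th=3 (3%4)
i=2: r=3*2+0+8=14, c=gr=0
col: 3 vs 0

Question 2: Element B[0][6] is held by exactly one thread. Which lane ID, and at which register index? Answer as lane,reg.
c:6=>grp=6  r:0=>rB=0,tig=0,lo=0
L=6*4+0=24  i=0*2+0=0

24,0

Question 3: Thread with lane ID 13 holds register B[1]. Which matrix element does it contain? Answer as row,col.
3,3

lane 13=>13/4=3, 13 mod 4=1
i=1  r:2·1+1+0=>3  c:3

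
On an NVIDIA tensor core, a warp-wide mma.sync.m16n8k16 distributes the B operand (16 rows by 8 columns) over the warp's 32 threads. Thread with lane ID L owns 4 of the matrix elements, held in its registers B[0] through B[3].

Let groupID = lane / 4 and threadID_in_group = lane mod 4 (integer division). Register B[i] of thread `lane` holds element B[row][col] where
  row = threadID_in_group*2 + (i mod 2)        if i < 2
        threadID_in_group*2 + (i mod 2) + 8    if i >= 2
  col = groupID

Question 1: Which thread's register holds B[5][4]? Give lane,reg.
18,1

c=4→G=4  r=5→rhi=0,T=2,p=1
L=4*4+2=18  i=0*2+1=1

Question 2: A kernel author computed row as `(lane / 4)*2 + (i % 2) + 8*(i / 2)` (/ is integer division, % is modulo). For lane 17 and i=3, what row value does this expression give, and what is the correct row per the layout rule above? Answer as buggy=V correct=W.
buggy=17 correct=11

`(lane / 4)*2 + (i % 2) + 8*(i / 2)`[17,3]→17
17: G=4,T=1
[3] (1*2+1+8,4) = (11,4)
row: 17 vs 11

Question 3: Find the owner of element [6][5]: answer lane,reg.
c: 5->gid=5  r: 6->r8=0,tid=3,i&1=0
L=5*4+3=23  i=0*2+0=0

23,0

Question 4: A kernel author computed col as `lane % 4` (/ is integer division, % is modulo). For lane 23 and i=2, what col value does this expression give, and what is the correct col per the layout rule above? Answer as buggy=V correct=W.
`lane % 4`[23,2]->3
lane 23->23/4=5, 23 mod 4=3
i=2  r:2·3+0+8->14  c:5
col: 3 vs 5

buggy=3 correct=5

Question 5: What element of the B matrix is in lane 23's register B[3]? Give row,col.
15,5

lane 23->23/4=5, 23 mod 4=3
i=3  r:2·3+1+8->15  c:5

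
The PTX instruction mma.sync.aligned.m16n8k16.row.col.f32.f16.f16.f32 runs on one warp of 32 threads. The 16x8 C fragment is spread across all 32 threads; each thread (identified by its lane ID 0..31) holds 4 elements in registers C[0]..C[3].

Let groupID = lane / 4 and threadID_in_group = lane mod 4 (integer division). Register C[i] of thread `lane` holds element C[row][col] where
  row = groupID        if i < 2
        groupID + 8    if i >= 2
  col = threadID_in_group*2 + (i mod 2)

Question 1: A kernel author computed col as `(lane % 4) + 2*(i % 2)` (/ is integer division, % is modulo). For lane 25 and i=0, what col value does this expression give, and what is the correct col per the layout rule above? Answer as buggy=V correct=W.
buggy=1 correct=2

`(lane % 4) + 2*(i % 2)`[25,0]->1
lane 25: g=6 (25/4), t=1 (25%4)
i=0: r=6+0=6, c=1*2+0=2
col: 1 vs 2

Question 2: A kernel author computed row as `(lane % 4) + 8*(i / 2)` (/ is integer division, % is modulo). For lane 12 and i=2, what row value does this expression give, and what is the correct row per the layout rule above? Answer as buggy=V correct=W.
buggy=8 correct=11

`(lane % 4) + 8*(i / 2)`[12,2]⇒8
lane 12⇒12/4=3, 12 mod 4=0
i=2  r:3+8⇒11  c:2·0+0⇒0
row: 8 vs 11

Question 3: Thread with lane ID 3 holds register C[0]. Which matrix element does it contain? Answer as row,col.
0,6

lane 3⇒3/4=0, 3 mod 4=3
i=0  r:0+0⇒0  c:2·3+0⇒6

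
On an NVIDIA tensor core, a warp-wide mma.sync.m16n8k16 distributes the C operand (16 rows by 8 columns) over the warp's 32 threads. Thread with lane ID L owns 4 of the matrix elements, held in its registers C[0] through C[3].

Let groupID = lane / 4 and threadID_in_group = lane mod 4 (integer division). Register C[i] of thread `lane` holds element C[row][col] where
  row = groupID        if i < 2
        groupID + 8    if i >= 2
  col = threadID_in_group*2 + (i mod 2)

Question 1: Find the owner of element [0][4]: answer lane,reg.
2,0

r=0⇒gr=0,Rb=0  c=4⇒th=2,odd=0
L=0*4+2=2  i=0*2+0=0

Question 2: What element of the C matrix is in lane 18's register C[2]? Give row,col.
12,4

18: grp=4,tig=2
[2] (4+8,2*2+0) = (12,4)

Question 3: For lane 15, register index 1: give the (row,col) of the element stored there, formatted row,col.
lane 15: g=3 (15/4), t=3 (15%4)
i=1: r=3+0=3, c=3*2+1=7

3,7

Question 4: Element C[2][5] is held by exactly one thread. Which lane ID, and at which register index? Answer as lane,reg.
10,1

r:2=>grp=2,rB=0  c:5=>tig=2,lo=1
L=2*4+2=10  i=0*2+1=1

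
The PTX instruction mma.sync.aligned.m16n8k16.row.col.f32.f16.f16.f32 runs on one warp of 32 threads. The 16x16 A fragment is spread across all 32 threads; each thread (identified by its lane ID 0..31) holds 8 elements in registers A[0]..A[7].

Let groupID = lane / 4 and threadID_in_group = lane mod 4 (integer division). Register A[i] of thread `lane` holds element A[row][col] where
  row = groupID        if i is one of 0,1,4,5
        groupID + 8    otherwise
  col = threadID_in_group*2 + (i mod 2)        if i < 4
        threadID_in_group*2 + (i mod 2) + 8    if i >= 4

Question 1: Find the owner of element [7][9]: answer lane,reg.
r: 7->gid=7,r8=0  c: 9->c8=1,tid=0,i&1=1
L=7*4+0=28  i=1*4+0*2+1=5

28,5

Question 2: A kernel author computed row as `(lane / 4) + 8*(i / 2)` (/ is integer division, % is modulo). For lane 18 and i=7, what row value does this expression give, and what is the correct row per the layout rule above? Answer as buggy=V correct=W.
`(lane / 4) + 8*(i / 2)`[18,7]⇒28
lane 18: gr=4 (18/4), th=2 (18%4)
i=7: r=4+8=12, c=2*2+1+8=13
row: 28 vs 12

buggy=28 correct=12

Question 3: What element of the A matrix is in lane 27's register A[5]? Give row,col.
lane 27->27/4=6, 27 mod 4=3
i=5  r:6+0->6  c:2·3+1+8->15

6,15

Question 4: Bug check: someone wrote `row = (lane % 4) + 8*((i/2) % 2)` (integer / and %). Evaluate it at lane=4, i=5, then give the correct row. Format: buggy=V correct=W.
`(lane % 4) + 8*((i/2) % 2)`[4,5]→0
4: G=1,T=0
[5] (1+0,0*2+1+8) = (1,9)
row: 0 vs 1

buggy=0 correct=1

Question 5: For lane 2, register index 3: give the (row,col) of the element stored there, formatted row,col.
2: grp=0,tig=2
[3] (0+8,2*2+1+0) = (8,5)

8,5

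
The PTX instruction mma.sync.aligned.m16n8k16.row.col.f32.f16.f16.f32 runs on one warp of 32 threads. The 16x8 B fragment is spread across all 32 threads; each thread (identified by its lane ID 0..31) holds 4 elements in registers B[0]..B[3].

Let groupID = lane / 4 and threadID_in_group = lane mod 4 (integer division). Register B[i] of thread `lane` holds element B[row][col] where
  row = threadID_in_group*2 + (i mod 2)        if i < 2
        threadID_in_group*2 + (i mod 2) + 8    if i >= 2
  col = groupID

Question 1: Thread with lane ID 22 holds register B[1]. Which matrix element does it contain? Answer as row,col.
L=22⇒gr=22>>2=5, th=22&3=2
[1]⇒row 2·2+1+0=5  col gr=5

5,5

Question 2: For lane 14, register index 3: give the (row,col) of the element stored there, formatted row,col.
lane 14: gid=3 (14/4), tid=2 (14%4)
i=3: r=2*2+1+8=13, c=gid=3

13,3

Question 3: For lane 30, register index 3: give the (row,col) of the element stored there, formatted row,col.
lane 30: gid=7 (30/4), tid=2 (30%4)
i=3: r=2*2+1+8=13, c=gid=7

13,7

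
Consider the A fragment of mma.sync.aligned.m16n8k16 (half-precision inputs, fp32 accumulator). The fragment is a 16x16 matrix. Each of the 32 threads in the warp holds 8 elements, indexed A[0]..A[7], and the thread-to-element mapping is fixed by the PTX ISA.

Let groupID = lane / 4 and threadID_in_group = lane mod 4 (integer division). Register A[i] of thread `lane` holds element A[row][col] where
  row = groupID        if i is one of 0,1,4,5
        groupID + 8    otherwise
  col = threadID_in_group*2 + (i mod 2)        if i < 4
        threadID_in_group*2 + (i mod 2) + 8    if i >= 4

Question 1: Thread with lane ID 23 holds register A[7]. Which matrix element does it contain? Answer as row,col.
lane 23->23/4=5, 23 mod 4=3
i=7  r:5+8->13  c:2·3+1+8->15

13,15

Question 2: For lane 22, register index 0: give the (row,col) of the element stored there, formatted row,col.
lane 22=>22/4=5, 22 mod 4=2
i=0  r:5+0=>5  c:2·2+0+0=>4

5,4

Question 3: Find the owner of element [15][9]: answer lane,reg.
r=15⇒gr=7,Rb=1  c=9⇒Cb=1,th=0,odd=1
L=7*4+0=28  i=1*4+1*2+1=7

28,7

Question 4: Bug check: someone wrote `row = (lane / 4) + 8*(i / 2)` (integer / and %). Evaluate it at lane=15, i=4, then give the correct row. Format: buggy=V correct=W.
`(lane / 4) + 8*(i / 2)`[15,4]⇒19
L=15⇒gr=15>>2=3, th=15&3=3
[4]⇒row 3+0=3  col 3·2+0+8=14
row: 19 vs 3

buggy=19 correct=3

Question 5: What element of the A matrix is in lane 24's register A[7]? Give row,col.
14,9

L=24->g=24>>2=6, t=24&3=0
[7]->row 6+8=14  col 0·2+1+8=9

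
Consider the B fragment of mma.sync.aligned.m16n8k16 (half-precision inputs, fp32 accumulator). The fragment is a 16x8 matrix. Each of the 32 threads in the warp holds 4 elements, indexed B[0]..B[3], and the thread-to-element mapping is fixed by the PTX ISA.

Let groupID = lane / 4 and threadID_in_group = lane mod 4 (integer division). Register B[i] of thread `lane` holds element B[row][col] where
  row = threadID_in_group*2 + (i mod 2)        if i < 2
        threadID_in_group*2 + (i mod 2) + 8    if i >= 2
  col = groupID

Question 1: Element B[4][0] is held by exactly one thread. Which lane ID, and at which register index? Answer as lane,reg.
c=0->g=0  r=4->rb=0,t=2,b0=0
L=0*4+2=2  i=0*2+0=0

2,0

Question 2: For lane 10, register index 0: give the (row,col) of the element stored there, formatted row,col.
4,2

lane 10->10/4=2, 10 mod 4=2
i=0  r:2·2+0+0->4  c:2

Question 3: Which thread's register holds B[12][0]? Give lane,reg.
c: 0->gid=0  r: 12->r8=1,tid=2,i&1=0
L=0*4+2=2  i=1*2+0=2

2,2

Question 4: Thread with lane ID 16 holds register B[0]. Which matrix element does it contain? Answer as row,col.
0,4

lane 16: gr=4 (16/4), th=0 (16%4)
i=0: r=0*2+0+0=0, c=gr=4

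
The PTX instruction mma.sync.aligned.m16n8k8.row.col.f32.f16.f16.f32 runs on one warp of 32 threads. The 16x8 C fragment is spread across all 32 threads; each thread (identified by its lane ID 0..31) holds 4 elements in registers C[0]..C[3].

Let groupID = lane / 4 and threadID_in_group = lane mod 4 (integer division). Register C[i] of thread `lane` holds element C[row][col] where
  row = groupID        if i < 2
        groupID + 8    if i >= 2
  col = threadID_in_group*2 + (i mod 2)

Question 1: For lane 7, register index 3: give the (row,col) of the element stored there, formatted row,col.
9,7

lane 7: grp=1 (7/4), tig=3 (7%4)
i=3: r=1+8=9, c=3*2+1=7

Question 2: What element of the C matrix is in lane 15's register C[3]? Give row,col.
11,7

15: gr=3,th=3
[3] (3+8,3*2+1) = (11,7)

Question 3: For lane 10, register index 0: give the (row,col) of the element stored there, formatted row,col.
2,4

10: grp=2,tig=2
[0] (2+0,2*2+0) = (2,4)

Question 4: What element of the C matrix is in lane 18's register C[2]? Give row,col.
12,4

lane 18: gr=4 (18/4), th=2 (18%4)
i=2: r=4+8=12, c=2*2+0=4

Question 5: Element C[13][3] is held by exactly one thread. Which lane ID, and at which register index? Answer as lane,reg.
r:13=>grp=5,rB=1  c:3=>tig=1,lo=1
L=5*4+1=21  i=1*2+1=3

21,3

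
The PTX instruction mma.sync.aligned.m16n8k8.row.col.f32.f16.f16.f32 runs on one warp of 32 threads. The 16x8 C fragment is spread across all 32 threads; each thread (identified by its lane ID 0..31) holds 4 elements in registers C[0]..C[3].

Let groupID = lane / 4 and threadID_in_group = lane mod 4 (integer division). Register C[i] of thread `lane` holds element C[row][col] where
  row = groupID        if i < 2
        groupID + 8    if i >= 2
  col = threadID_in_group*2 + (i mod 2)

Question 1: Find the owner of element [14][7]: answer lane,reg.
27,3

r=14->g=6,rb=1  c=7->t=3,b0=1
L=6*4+3=27  i=1*2+1=3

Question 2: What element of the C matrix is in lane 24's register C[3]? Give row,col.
24: gr=6,th=0
[3] (6+8,0*2+1) = (14,1)

14,1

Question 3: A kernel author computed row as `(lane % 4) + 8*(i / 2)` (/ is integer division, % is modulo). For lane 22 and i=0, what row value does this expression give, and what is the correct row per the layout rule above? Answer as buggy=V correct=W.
buggy=2 correct=5

`(lane % 4) + 8*(i / 2)`[22,0]->2
22: g=5,t=2
[0] (5+0,2*2+0) = (5,4)
row: 2 vs 5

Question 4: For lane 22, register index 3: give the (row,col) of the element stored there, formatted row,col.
lane 22: gr=5 (22/4), th=2 (22%4)
i=3: r=5+8=13, c=2*2+1=5

13,5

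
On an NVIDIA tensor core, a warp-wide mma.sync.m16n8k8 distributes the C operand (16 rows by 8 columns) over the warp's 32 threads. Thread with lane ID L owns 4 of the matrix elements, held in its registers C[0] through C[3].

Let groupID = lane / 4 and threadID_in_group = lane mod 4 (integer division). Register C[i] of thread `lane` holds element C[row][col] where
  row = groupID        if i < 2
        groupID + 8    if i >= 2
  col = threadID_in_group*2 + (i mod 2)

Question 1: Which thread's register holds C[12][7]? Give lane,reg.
r=12⇒gr=4,Rb=1  c=7⇒th=3,odd=1
L=4*4+3=19  i=1*2+1=3

19,3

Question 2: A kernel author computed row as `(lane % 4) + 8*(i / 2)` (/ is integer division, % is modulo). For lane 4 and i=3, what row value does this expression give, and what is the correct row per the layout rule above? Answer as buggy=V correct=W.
buggy=8 correct=9

`(lane % 4) + 8*(i / 2)`[4,3]→8
4: G=1,T=0
[3] (1+8,0*2+1) = (9,1)
row: 8 vs 9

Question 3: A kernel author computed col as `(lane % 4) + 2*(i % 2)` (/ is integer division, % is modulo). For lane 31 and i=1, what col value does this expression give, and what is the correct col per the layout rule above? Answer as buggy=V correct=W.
`(lane % 4) + 2*(i % 2)`[31,1]->5
lane 31->31/4=7, 31 mod 4=3
i=1  r:7+0->7  c:2·3+1->7
col: 5 vs 7

buggy=5 correct=7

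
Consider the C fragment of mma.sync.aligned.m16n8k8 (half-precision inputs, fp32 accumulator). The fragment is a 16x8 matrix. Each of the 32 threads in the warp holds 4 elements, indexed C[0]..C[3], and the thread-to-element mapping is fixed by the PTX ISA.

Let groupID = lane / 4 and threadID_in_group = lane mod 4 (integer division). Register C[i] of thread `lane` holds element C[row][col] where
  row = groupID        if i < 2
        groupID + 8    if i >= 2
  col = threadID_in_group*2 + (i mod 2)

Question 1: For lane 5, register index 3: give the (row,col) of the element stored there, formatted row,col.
lane 5->5/4=1, 5 mod 4=1
i=3  r:1+8->9  c:2·1+1->3

9,3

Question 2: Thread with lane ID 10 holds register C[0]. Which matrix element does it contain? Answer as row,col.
L=10=>grp=10>>2=2, tig=10&3=2
[0]=>row 2+0=2  col 2·2+0=4

2,4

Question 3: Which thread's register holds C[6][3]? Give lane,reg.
r: 6->gid=6,r8=0  c: 3->tid=1,i&1=1
L=6*4+1=25  i=0*2+1=1

25,1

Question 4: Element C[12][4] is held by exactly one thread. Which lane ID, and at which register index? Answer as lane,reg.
18,2

r=12⇒gr=4,Rb=1  c=4⇒th=2,odd=0
L=4*4+2=18  i=1*2+0=2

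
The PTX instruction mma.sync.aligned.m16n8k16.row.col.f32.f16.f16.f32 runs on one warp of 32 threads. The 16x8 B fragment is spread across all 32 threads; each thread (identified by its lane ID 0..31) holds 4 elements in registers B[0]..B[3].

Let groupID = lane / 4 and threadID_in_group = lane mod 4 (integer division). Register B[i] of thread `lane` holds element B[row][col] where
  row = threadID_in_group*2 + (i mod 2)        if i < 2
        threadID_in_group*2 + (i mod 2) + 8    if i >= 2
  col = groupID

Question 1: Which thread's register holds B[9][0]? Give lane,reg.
c=0->g=0  r=9->rb=1,t=0,b0=1
L=0*4+0=0  i=1*2+1=3

0,3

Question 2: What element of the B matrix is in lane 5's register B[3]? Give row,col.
lane 5=>5/4=1, 5 mod 4=1
i=3  r:2·1+1+8=>11  c:1

11,1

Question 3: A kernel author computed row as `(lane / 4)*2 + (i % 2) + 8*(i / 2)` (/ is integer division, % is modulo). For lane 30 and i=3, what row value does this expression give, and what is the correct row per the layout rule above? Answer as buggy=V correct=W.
buggy=23 correct=13

`(lane / 4)*2 + (i % 2) + 8*(i / 2)`[30,3]->23
30: gid=7,tid=2
[3] (2*2+1+8,7) = (13,7)
row: 23 vs 13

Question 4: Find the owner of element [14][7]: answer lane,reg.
c:7=>grp=7  r:14=>rB=1,tig=3,lo=0
L=7*4+3=31  i=1*2+0=2

31,2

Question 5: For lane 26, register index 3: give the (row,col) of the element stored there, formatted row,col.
13,6

lane 26->26/4=6, 26 mod 4=2
i=3  r:2·2+1+8->13  c:6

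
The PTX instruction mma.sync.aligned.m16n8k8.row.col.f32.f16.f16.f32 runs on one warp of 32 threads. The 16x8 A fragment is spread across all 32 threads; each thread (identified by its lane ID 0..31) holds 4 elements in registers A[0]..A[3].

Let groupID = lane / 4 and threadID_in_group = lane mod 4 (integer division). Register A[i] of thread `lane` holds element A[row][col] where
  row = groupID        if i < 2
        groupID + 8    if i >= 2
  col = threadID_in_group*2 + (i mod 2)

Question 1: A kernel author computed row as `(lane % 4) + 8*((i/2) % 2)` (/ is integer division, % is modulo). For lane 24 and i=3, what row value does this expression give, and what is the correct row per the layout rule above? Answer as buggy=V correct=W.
buggy=8 correct=14

`(lane % 4) + 8*((i/2) % 2)`[24,3]=>8
lane 24=>24/4=6, 24 mod 4=0
i=3  r:6+8=>14  c:2·0+1=>1
row: 8 vs 14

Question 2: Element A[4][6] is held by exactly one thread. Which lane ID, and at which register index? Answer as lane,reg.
r=4→G=4,rhi=0  c=6→T=3,p=0
L=4*4+3=19  i=0*2+0=0

19,0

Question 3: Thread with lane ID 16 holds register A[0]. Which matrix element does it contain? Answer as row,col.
L=16->g=16>>2=4, t=16&3=0
[0]->row 4+0=4  col 0·2+0=0

4,0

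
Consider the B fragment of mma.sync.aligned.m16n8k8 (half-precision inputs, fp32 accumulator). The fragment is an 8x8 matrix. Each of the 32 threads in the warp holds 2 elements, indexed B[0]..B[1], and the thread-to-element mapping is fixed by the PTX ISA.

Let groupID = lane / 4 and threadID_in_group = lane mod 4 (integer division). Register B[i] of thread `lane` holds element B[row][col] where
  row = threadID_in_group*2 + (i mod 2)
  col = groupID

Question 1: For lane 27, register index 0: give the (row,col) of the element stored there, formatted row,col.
L=27=>grp=27>>2=6, tig=27&3=3
[0]=>row 3·2+0=6  col grp=6

6,6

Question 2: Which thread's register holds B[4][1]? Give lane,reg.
6,0

c:1=>grp=1  r:4=>tig=2,lo=0
L=1*4+2=6  i=0=0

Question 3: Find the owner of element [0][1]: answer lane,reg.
c:1=>grp=1  r:0=>tig=0,lo=0
L=1*4+0=4  i=0=0

4,0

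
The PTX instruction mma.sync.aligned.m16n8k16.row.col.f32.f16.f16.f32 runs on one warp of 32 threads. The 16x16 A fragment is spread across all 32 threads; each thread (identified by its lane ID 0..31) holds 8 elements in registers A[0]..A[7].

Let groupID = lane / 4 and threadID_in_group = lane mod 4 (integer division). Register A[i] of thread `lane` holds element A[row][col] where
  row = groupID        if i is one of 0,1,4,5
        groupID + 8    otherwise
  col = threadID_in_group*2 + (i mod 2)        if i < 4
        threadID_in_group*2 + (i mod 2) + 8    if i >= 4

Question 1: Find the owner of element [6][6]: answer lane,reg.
27,0

r=6⇒gr=6,Rb=0  c=6⇒Cb=0,th=3,odd=0
L=6*4+3=27  i=0*4+0*2+0=0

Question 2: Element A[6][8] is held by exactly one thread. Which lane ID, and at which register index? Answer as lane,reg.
r=6⇒gr=6,Rb=0  c=8⇒Cb=1,th=0,odd=0
L=6*4+0=24  i=1*4+0*2+0=4

24,4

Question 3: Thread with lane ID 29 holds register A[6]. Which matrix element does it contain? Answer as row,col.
lane 29: gid=7 (29/4), tid=1 (29%4)
i=6: r=7+8=15, c=1*2+0+8=10

15,10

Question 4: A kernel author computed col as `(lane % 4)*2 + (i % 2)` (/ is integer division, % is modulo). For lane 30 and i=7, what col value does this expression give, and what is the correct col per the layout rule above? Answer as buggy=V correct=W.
`(lane % 4)*2 + (i % 2)`[30,7]=>5
30: grp=7,tig=2
[7] (7+8,2*2+1+8) = (15,13)
col: 5 vs 13

buggy=5 correct=13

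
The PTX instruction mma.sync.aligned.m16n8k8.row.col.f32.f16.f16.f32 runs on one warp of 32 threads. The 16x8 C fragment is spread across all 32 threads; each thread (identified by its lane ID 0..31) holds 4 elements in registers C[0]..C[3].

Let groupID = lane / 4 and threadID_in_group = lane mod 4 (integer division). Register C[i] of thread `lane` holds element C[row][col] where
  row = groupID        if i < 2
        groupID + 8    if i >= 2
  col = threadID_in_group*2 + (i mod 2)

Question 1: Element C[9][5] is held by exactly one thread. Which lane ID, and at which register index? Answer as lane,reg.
r=9->g=1,rb=1  c=5->t=2,b0=1
L=1*4+2=6  i=1*2+1=3

6,3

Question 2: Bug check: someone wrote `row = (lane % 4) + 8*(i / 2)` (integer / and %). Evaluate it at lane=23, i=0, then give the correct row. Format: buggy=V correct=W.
buggy=3 correct=5

`(lane % 4) + 8*(i / 2)`[23,0]=>3
23: grp=5,tig=3
[0] (5+0,3*2+0) = (5,6)
row: 3 vs 5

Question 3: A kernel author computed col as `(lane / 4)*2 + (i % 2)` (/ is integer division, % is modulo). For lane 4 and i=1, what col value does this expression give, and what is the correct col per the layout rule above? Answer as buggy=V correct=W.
buggy=3 correct=1

`(lane / 4)*2 + (i % 2)`[4,1]->3
4: gid=1,tid=0
[1] (1+0,0*2+1) = (1,1)
col: 3 vs 1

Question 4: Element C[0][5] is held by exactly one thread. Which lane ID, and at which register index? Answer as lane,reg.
r: 0->gid=0,r8=0  c: 5->tid=2,i&1=1
L=0*4+2=2  i=0*2+1=1

2,1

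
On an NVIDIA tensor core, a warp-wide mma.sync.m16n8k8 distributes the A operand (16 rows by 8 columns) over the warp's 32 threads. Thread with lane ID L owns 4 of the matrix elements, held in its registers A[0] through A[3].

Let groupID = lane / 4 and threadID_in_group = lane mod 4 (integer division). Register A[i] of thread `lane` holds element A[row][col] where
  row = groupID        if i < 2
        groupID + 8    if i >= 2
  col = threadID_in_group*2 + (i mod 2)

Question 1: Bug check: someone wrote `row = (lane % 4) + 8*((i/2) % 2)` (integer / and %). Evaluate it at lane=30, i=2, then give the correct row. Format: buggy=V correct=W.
`(lane % 4) + 8*((i/2) % 2)`[30,2]⇒10
L=30⇒gr=30>>2=7, th=30&3=2
[2]⇒row 7+8=15  col 2·2+0=4
row: 10 vs 15

buggy=10 correct=15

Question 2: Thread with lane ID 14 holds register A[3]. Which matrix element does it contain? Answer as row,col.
11,5

lane 14: gr=3 (14/4), th=2 (14%4)
i=3: r=3+8=11, c=2*2+1=5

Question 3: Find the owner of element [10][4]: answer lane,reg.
10,2

r=10->g=2,rb=1  c=4->t=2,b0=0
L=2*4+2=10  i=1*2+0=2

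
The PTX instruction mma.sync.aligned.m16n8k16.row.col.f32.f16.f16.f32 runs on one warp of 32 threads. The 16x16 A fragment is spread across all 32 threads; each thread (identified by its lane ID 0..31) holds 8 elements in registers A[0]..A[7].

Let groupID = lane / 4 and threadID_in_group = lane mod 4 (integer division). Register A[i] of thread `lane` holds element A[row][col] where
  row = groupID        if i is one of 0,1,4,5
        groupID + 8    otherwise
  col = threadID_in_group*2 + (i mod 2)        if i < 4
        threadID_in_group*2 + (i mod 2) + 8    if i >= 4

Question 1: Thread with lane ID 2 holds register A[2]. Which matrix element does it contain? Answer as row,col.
8,4

L=2⇒gr=2>>2=0, th=2&3=2
[2]⇒row 0+8=8  col 2·2+0+0=4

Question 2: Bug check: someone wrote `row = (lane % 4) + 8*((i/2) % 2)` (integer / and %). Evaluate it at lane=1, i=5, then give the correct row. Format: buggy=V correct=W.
buggy=1 correct=0

`(lane % 4) + 8*((i/2) % 2)`[1,5]->1
1: g=0,t=1
[5] (0+0,1*2+1+8) = (0,11)
row: 1 vs 0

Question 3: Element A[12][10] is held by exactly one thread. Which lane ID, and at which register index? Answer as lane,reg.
r=12→G=4,rhi=1  c=10→chi=1,T=1,p=0
L=4*4+1=17  i=1*4+1*2+0=6

17,6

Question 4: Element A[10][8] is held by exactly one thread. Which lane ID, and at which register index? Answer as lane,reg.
8,6

r=10->g=2,rb=1  c=8->cb=1,t=0,b0=0
L=2*4+0=8  i=1*4+1*2+0=6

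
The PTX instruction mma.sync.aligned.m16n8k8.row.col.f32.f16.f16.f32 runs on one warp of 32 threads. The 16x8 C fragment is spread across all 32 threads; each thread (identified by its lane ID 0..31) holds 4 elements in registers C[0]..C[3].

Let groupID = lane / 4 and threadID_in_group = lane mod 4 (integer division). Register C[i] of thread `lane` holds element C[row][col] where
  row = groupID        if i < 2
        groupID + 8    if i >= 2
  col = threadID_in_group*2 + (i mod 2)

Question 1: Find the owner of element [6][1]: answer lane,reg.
r=6→G=6,rhi=0  c=1→T=0,p=1
L=6*4+0=24  i=0*2+1=1

24,1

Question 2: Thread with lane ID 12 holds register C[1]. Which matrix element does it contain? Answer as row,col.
12: g=3,t=0
[1] (3+0,0*2+1) = (3,1)

3,1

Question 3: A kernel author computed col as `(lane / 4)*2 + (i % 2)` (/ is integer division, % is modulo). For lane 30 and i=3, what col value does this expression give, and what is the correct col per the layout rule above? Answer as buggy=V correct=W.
`(lane / 4)*2 + (i % 2)`[30,3]⇒15
lane 30⇒30/4=7, 30 mod 4=2
i=3  r:7+8⇒15  c:2·2+1⇒5
col: 15 vs 5

buggy=15 correct=5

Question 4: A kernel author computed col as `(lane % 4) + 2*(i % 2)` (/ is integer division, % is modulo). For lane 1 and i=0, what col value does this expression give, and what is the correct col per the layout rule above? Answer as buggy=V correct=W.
buggy=1 correct=2

`(lane % 4) + 2*(i % 2)`[1,0]->1
lane 1: g=0 (1/4), t=1 (1%4)
i=0: r=0+0=0, c=1*2+0=2
col: 1 vs 2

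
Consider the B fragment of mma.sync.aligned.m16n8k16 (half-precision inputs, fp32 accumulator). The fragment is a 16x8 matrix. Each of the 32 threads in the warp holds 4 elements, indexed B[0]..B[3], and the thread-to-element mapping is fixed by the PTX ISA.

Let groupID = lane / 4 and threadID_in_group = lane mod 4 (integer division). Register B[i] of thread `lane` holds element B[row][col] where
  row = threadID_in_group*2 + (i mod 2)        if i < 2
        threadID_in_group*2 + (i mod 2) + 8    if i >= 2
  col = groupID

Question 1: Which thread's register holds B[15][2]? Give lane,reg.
c:2=>grp=2  r:15=>rB=1,tig=3,lo=1
L=2*4+3=11  i=1*2+1=3

11,3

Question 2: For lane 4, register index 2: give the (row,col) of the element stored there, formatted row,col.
lane 4: grp=1 (4/4), tig=0 (4%4)
i=2: r=0*2+0+8=8, c=grp=1

8,1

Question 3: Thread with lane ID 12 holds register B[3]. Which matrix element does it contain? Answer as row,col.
9,3

lane 12->12/4=3, 12 mod 4=0
i=3  r:2·0+1+8->9  c:3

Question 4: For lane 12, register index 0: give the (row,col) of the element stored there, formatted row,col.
0,3

L=12→G=12>>2=3, T=12&3=0
[0]→row 0·2+0+0=0  col G=3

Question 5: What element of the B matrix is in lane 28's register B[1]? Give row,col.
1,7

lane 28: gr=7 (28/4), th=0 (28%4)
i=1: r=0*2+1+0=1, c=gr=7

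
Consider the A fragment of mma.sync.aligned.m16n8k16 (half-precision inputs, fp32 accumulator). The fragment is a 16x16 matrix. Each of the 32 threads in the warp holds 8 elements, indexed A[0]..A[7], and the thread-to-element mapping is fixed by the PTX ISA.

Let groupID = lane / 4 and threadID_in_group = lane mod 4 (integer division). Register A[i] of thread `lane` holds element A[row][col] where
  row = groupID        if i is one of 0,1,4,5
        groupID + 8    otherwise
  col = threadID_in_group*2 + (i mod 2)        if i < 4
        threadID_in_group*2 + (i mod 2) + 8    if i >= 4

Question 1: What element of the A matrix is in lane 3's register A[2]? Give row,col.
lane 3->3/4=0, 3 mod 4=3
i=2  r:0+8->8  c:2·3+0+0->6

8,6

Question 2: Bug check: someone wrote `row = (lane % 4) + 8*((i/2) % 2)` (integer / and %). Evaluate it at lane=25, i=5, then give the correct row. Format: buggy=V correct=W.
`(lane % 4) + 8*((i/2) % 2)`[25,5]→1
L=25→G=25>>2=6, T=25&3=1
[5]→row 6+0=6  col 1·2+1+8=11
row: 1 vs 6

buggy=1 correct=6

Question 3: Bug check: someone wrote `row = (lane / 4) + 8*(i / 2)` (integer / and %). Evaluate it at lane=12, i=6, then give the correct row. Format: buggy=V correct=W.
buggy=27 correct=11

`(lane / 4) + 8*(i / 2)`[12,6]->27
12: gid=3,tid=0
[6] (3+8,0*2+0+8) = (11,8)
row: 27 vs 11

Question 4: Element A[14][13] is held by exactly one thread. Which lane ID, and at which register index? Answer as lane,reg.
26,7

r=14->g=6,rb=1  c=13->cb=1,t=2,b0=1
L=6*4+2=26  i=1*4+1*2+1=7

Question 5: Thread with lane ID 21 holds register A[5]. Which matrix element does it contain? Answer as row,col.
21: g=5,t=1
[5] (5+0,1*2+1+8) = (5,11)

5,11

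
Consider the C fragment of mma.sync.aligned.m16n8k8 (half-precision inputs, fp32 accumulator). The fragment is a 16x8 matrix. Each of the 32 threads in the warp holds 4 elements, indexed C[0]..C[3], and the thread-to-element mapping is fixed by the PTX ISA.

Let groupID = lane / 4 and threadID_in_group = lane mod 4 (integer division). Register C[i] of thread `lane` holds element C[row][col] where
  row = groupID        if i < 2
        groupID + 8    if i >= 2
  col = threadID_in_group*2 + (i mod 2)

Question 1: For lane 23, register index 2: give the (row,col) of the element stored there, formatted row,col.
13,6

L=23->gid=23>>2=5, tid=23&3=3
[2]->row 5+8=13  col 3·2+0=6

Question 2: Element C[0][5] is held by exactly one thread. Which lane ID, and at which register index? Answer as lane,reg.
r=0⇒gr=0,Rb=0  c=5⇒th=2,odd=1
L=0*4+2=2  i=0*2+1=1

2,1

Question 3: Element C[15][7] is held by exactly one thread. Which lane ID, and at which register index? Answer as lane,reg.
31,3

r=15→G=7,rhi=1  c=7→T=3,p=1
L=7*4+3=31  i=1*2+1=3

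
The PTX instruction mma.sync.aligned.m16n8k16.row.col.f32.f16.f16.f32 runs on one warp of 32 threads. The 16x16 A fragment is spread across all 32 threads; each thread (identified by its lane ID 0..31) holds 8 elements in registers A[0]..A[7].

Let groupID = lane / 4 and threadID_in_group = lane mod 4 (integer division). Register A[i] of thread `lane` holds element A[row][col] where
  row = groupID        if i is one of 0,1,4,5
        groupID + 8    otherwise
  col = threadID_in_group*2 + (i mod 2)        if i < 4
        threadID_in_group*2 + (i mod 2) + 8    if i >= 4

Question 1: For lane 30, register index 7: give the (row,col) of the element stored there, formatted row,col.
lane 30: gid=7 (30/4), tid=2 (30%4)
i=7: r=7+8=15, c=2*2+1+8=13

15,13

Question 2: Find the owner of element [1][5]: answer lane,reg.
6,1

r=1⇒gr=1,Rb=0  c=5⇒Cb=0,th=2,odd=1
L=1*4+2=6  i=0*4+0*2+1=1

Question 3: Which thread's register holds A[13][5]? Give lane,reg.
22,3

r=13⇒gr=5,Rb=1  c=5⇒Cb=0,th=2,odd=1
L=5*4+2=22  i=0*4+1*2+1=3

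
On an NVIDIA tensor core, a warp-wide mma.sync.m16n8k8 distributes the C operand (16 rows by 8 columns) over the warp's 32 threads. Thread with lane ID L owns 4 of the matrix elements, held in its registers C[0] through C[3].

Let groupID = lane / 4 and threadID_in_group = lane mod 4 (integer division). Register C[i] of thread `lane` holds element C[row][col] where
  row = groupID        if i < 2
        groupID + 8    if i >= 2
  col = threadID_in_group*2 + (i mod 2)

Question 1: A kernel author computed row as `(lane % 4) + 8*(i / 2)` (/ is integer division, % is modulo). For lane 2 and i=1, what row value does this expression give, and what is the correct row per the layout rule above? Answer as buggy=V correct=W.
`(lane % 4) + 8*(i / 2)`[2,1]→2
2: G=0,T=2
[1] (0+0,2*2+1) = (0,5)
row: 2 vs 0

buggy=2 correct=0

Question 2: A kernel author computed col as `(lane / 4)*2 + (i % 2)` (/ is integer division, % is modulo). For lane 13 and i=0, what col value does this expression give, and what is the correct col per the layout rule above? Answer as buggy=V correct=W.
`(lane / 4)*2 + (i % 2)`[13,0]->6
lane 13: gid=3 (13/4), tid=1 (13%4)
i=0: r=3+0=3, c=1*2+0=2
col: 6 vs 2

buggy=6 correct=2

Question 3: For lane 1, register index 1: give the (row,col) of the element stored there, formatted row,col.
0,3

L=1->gid=1>>2=0, tid=1&3=1
[1]->row 0+0=0  col 1·2+1=3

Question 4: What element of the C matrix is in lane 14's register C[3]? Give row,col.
11,5

lane 14->14/4=3, 14 mod 4=2
i=3  r:3+8->11  c:2·2+1->5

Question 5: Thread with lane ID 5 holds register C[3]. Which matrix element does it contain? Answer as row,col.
5: g=1,t=1
[3] (1+8,1*2+1) = (9,3)

9,3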